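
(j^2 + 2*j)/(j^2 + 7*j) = (j + 2)/(j + 7)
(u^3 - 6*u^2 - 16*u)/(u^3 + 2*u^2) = (u - 8)/u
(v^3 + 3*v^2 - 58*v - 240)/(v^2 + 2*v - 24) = (v^2 - 3*v - 40)/(v - 4)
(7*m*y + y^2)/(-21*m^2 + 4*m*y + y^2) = y/(-3*m + y)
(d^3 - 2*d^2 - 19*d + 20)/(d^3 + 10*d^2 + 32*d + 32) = (d^2 - 6*d + 5)/(d^2 + 6*d + 8)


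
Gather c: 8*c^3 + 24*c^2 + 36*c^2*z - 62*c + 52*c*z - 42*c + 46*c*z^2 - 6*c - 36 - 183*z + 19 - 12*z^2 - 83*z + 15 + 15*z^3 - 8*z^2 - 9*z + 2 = 8*c^3 + c^2*(36*z + 24) + c*(46*z^2 + 52*z - 110) + 15*z^3 - 20*z^2 - 275*z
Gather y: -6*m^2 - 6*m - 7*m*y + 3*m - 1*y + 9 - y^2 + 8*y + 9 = -6*m^2 - 3*m - y^2 + y*(7 - 7*m) + 18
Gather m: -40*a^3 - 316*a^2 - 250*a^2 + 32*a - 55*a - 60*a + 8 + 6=-40*a^3 - 566*a^2 - 83*a + 14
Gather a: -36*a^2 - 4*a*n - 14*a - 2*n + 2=-36*a^2 + a*(-4*n - 14) - 2*n + 2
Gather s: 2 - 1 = 1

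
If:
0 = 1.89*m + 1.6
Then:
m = -0.85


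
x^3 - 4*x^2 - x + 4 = (x - 4)*(x - 1)*(x + 1)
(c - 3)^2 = c^2 - 6*c + 9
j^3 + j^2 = j^2*(j + 1)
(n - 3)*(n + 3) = n^2 - 9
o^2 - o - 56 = (o - 8)*(o + 7)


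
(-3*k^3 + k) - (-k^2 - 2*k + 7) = -3*k^3 + k^2 + 3*k - 7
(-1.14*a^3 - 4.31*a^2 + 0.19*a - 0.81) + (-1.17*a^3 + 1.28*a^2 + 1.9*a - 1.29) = -2.31*a^3 - 3.03*a^2 + 2.09*a - 2.1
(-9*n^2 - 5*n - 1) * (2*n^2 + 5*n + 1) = -18*n^4 - 55*n^3 - 36*n^2 - 10*n - 1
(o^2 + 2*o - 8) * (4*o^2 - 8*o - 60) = 4*o^4 - 108*o^2 - 56*o + 480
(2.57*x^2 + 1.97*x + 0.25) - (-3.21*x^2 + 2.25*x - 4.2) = 5.78*x^2 - 0.28*x + 4.45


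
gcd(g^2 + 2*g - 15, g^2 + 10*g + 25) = g + 5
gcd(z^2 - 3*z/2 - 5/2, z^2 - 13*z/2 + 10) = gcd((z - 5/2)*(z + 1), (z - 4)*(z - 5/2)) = z - 5/2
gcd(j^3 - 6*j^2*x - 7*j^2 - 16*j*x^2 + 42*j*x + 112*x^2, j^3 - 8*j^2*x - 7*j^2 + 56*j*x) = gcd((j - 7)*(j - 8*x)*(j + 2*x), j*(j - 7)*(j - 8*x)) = -j^2 + 8*j*x + 7*j - 56*x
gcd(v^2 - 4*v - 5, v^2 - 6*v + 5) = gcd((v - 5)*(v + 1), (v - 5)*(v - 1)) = v - 5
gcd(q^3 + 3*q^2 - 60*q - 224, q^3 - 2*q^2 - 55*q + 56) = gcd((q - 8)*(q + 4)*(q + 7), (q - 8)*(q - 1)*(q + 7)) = q^2 - q - 56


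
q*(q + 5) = q^2 + 5*q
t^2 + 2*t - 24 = (t - 4)*(t + 6)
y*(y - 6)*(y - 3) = y^3 - 9*y^2 + 18*y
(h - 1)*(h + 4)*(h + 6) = h^3 + 9*h^2 + 14*h - 24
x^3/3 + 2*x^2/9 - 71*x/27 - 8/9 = (x/3 + 1)*(x - 8/3)*(x + 1/3)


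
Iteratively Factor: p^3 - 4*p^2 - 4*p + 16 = (p - 2)*(p^2 - 2*p - 8) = (p - 4)*(p - 2)*(p + 2)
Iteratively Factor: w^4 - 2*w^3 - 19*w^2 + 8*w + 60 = (w + 3)*(w^3 - 5*w^2 - 4*w + 20) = (w + 2)*(w + 3)*(w^2 - 7*w + 10) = (w - 5)*(w + 2)*(w + 3)*(w - 2)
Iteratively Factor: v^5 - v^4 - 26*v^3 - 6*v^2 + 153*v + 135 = (v + 3)*(v^4 - 4*v^3 - 14*v^2 + 36*v + 45) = (v - 5)*(v + 3)*(v^3 + v^2 - 9*v - 9) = (v - 5)*(v + 1)*(v + 3)*(v^2 - 9) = (v - 5)*(v - 3)*(v + 1)*(v + 3)*(v + 3)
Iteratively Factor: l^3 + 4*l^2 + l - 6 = (l - 1)*(l^2 + 5*l + 6) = (l - 1)*(l + 2)*(l + 3)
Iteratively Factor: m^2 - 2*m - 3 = (m + 1)*(m - 3)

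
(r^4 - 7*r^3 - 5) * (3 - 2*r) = -2*r^5 + 17*r^4 - 21*r^3 + 10*r - 15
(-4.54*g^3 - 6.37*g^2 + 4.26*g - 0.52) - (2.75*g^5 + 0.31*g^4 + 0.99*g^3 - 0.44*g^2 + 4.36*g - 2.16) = -2.75*g^5 - 0.31*g^4 - 5.53*g^3 - 5.93*g^2 - 0.100000000000001*g + 1.64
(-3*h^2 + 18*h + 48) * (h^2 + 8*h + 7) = -3*h^4 - 6*h^3 + 171*h^2 + 510*h + 336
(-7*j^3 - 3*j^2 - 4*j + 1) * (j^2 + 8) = -7*j^5 - 3*j^4 - 60*j^3 - 23*j^2 - 32*j + 8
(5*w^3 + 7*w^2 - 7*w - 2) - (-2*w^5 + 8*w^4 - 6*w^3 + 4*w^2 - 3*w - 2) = 2*w^5 - 8*w^4 + 11*w^3 + 3*w^2 - 4*w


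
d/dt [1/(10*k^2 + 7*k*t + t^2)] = (-7*k - 2*t)/(10*k^2 + 7*k*t + t^2)^2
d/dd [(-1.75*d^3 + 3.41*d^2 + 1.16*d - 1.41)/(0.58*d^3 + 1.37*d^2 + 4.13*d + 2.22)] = (-4.44089209850063e-16*d^5 - 4.3753*d^4 - 15.8006*d^3 + 3.2925*d^2 + 19.0038*d + 8.3985)/(0.3364*d^6 + 1.5892*d^5 + 6.6677*d^4 + 13.8914*d^3 + 23.1397*d^2 + 18.3372*d + 4.9284)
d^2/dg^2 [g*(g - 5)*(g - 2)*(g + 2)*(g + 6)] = 20*g^3 + 12*g^2 - 204*g - 8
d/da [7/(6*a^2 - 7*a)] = 7*(7 - 12*a)/(a^2*(6*a - 7)^2)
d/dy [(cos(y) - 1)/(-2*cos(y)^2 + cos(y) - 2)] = (4*cos(y) - cos(2*y))*sin(y)/(-cos(y) + cos(2*y) + 3)^2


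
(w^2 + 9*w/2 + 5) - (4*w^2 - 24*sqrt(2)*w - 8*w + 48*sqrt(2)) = -3*w^2 + 25*w/2 + 24*sqrt(2)*w - 48*sqrt(2) + 5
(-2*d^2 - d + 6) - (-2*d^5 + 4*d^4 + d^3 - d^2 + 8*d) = 2*d^5 - 4*d^4 - d^3 - d^2 - 9*d + 6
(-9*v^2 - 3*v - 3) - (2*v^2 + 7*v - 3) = -11*v^2 - 10*v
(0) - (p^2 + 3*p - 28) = -p^2 - 3*p + 28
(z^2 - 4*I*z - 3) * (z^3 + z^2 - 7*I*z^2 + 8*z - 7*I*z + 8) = z^5 + z^4 - 11*I*z^4 - 23*z^3 - 11*I*z^3 - 23*z^2 - 11*I*z^2 - 24*z - 11*I*z - 24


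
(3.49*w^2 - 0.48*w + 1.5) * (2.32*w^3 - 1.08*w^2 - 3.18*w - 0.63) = 8.0968*w^5 - 4.8828*w^4 - 7.0998*w^3 - 2.2923*w^2 - 4.4676*w - 0.945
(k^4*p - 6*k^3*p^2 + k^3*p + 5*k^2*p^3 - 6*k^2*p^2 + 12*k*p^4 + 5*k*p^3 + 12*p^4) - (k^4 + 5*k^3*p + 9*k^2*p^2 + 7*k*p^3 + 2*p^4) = k^4*p - k^4 - 6*k^3*p^2 - 4*k^3*p + 5*k^2*p^3 - 15*k^2*p^2 + 12*k*p^4 - 2*k*p^3 + 10*p^4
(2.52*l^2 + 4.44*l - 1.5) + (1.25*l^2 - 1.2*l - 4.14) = 3.77*l^2 + 3.24*l - 5.64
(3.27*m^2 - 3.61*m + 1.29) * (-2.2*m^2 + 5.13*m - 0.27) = -7.194*m^4 + 24.7171*m^3 - 22.2402*m^2 + 7.5924*m - 0.3483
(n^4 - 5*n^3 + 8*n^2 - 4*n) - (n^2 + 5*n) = n^4 - 5*n^3 + 7*n^2 - 9*n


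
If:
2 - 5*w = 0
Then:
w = 2/5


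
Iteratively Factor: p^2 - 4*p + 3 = (p - 1)*(p - 3)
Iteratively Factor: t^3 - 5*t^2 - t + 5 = (t + 1)*(t^2 - 6*t + 5) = (t - 1)*(t + 1)*(t - 5)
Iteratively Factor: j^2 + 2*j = (j + 2)*(j)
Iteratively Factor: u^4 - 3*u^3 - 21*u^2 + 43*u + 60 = (u + 4)*(u^3 - 7*u^2 + 7*u + 15) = (u - 5)*(u + 4)*(u^2 - 2*u - 3) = (u - 5)*(u - 3)*(u + 4)*(u + 1)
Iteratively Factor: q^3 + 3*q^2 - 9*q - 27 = (q + 3)*(q^2 - 9) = (q + 3)^2*(q - 3)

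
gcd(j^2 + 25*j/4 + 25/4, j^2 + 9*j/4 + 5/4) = j + 5/4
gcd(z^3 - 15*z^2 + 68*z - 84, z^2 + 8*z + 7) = 1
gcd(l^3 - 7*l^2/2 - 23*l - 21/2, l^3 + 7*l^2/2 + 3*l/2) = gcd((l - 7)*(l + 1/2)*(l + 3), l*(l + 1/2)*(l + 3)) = l^2 + 7*l/2 + 3/2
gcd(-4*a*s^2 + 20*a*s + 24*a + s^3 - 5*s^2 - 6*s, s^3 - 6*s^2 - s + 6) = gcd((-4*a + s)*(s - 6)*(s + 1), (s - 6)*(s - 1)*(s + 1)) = s^2 - 5*s - 6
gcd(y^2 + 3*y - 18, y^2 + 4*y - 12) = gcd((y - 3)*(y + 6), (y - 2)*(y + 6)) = y + 6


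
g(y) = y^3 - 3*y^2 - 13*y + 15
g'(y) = 3*y^2 - 6*y - 13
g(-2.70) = 8.55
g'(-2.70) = 25.07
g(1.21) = -3.35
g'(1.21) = -15.87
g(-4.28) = -62.72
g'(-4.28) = 67.64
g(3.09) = -24.31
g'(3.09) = -2.90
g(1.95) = -14.34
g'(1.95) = -13.29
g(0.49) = 8.03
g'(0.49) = -15.22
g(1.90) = -13.67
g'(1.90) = -13.57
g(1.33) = -5.24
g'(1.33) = -15.67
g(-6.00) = -231.00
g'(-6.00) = 131.00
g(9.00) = 384.00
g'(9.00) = 176.00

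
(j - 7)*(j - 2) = j^2 - 9*j + 14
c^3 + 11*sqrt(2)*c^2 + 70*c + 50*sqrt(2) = (c + sqrt(2))*(c + 5*sqrt(2))^2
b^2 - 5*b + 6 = (b - 3)*(b - 2)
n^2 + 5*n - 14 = (n - 2)*(n + 7)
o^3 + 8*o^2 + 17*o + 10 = (o + 1)*(o + 2)*(o + 5)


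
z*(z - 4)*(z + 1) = z^3 - 3*z^2 - 4*z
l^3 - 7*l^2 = l^2*(l - 7)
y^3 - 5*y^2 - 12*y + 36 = (y - 6)*(y - 2)*(y + 3)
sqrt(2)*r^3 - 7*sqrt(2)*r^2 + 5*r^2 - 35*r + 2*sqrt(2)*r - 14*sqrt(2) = (r - 7)*(r + 2*sqrt(2))*(sqrt(2)*r + 1)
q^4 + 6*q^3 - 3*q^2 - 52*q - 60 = (q - 3)*(q + 2)^2*(q + 5)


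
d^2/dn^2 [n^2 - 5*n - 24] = 2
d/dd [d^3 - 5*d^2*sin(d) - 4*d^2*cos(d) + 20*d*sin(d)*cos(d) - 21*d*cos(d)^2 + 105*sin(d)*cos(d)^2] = 4*d^2*sin(d) - 5*d^2*cos(d) + 3*d^2 - 10*d*sin(d) + 21*d*sin(2*d) - 8*d*cos(d) + 20*d*cos(2*d) + 10*sin(2*d) + 105*cos(d)/4 - 21*cos(2*d)/2 + 315*cos(3*d)/4 - 21/2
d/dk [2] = 0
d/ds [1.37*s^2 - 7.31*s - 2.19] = 2.74*s - 7.31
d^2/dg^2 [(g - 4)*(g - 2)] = 2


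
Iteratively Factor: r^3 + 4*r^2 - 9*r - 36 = (r + 4)*(r^2 - 9) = (r + 3)*(r + 4)*(r - 3)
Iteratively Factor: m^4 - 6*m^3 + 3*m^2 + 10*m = (m)*(m^3 - 6*m^2 + 3*m + 10) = m*(m - 5)*(m^2 - m - 2) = m*(m - 5)*(m - 2)*(m + 1)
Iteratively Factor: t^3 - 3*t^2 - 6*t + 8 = (t - 1)*(t^2 - 2*t - 8) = (t - 4)*(t - 1)*(t + 2)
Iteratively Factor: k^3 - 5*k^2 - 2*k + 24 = (k + 2)*(k^2 - 7*k + 12) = (k - 4)*(k + 2)*(k - 3)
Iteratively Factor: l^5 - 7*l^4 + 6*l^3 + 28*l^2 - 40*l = (l - 5)*(l^4 - 2*l^3 - 4*l^2 + 8*l) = (l - 5)*(l + 2)*(l^3 - 4*l^2 + 4*l) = l*(l - 5)*(l + 2)*(l^2 - 4*l + 4) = l*(l - 5)*(l - 2)*(l + 2)*(l - 2)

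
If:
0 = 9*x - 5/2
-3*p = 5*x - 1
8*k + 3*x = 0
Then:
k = -5/48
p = -7/54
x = 5/18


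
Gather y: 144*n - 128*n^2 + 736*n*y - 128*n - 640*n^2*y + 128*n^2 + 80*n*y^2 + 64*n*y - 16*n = 80*n*y^2 + y*(-640*n^2 + 800*n)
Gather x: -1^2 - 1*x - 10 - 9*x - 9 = -10*x - 20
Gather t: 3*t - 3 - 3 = 3*t - 6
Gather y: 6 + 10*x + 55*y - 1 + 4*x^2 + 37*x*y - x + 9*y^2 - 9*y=4*x^2 + 9*x + 9*y^2 + y*(37*x + 46) + 5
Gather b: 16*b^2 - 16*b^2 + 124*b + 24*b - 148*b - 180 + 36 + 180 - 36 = 0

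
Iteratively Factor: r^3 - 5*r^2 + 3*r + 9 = (r - 3)*(r^2 - 2*r - 3) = (r - 3)^2*(r + 1)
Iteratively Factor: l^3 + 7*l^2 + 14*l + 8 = (l + 1)*(l^2 + 6*l + 8) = (l + 1)*(l + 2)*(l + 4)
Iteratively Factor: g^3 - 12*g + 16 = (g - 2)*(g^2 + 2*g - 8) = (g - 2)*(g + 4)*(g - 2)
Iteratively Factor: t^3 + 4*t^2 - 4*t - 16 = (t + 4)*(t^2 - 4) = (t - 2)*(t + 4)*(t + 2)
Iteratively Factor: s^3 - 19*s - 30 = (s - 5)*(s^2 + 5*s + 6) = (s - 5)*(s + 2)*(s + 3)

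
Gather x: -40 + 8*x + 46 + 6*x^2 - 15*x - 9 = 6*x^2 - 7*x - 3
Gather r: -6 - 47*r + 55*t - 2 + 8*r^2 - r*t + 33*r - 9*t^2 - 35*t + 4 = 8*r^2 + r*(-t - 14) - 9*t^2 + 20*t - 4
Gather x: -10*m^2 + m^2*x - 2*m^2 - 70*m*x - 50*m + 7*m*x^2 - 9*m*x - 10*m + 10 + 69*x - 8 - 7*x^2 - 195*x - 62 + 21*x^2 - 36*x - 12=-12*m^2 - 60*m + x^2*(7*m + 14) + x*(m^2 - 79*m - 162) - 72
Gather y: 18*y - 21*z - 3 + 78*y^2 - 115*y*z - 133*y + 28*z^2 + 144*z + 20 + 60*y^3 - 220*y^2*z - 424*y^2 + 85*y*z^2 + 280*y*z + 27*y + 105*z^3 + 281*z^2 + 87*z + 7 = 60*y^3 + y^2*(-220*z - 346) + y*(85*z^2 + 165*z - 88) + 105*z^3 + 309*z^2 + 210*z + 24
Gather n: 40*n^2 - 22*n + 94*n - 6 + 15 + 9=40*n^2 + 72*n + 18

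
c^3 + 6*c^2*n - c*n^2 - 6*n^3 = (c - n)*(c + n)*(c + 6*n)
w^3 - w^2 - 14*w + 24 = (w - 3)*(w - 2)*(w + 4)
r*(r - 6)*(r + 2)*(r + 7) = r^4 + 3*r^3 - 40*r^2 - 84*r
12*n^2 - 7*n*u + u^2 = (-4*n + u)*(-3*n + u)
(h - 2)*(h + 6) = h^2 + 4*h - 12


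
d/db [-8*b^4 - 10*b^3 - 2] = b^2*(-32*b - 30)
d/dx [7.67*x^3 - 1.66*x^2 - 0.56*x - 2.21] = 23.01*x^2 - 3.32*x - 0.56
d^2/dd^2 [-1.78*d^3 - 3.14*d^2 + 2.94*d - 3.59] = -10.68*d - 6.28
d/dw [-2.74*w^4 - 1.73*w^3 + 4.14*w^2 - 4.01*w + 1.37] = -10.96*w^3 - 5.19*w^2 + 8.28*w - 4.01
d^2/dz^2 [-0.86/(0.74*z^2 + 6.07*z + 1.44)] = (0.941872*z^2 + 7.725896*z - 0.86*(1.48*z + 6.07)*(2.96*z + 12.14) + 1.832832)/(0.74*z^2 + 6.07*z + 1.44)^3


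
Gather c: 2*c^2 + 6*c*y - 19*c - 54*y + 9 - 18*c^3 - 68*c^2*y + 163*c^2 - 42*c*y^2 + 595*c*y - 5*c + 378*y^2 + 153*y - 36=-18*c^3 + c^2*(165 - 68*y) + c*(-42*y^2 + 601*y - 24) + 378*y^2 + 99*y - 27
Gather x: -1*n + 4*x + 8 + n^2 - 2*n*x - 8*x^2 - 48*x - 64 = n^2 - n - 8*x^2 + x*(-2*n - 44) - 56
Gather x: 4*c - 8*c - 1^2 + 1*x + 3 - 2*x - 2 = -4*c - x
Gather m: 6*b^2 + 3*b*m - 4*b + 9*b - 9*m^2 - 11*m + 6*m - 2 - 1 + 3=6*b^2 + 5*b - 9*m^2 + m*(3*b - 5)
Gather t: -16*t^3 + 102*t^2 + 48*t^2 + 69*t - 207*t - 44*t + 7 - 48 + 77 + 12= -16*t^3 + 150*t^2 - 182*t + 48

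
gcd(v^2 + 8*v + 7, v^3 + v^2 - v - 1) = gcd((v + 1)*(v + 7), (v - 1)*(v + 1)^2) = v + 1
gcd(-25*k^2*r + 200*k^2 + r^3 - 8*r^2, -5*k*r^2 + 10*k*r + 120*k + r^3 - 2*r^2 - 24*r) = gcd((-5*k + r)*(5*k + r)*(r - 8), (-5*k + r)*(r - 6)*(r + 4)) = -5*k + r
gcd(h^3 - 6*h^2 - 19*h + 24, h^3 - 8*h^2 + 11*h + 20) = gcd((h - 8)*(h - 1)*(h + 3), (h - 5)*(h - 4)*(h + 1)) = 1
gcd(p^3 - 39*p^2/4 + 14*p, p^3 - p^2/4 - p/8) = p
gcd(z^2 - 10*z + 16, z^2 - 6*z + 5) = 1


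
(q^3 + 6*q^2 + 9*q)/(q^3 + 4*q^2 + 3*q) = (q + 3)/(q + 1)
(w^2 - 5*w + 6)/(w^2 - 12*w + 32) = (w^2 - 5*w + 6)/(w^2 - 12*w + 32)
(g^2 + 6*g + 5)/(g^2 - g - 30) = (g + 1)/(g - 6)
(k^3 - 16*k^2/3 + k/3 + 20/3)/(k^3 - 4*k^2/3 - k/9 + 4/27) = 9*(k^2 - 4*k - 5)/(9*k^2 - 1)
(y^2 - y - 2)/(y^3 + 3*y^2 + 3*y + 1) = (y - 2)/(y^2 + 2*y + 1)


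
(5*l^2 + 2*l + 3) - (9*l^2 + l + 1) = -4*l^2 + l + 2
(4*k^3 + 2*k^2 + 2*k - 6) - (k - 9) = 4*k^3 + 2*k^2 + k + 3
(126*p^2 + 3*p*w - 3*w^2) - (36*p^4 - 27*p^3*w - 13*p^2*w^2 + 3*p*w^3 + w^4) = -36*p^4 + 27*p^3*w + 13*p^2*w^2 + 126*p^2 - 3*p*w^3 + 3*p*w - w^4 - 3*w^2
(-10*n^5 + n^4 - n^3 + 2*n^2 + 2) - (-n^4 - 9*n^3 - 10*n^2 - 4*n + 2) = -10*n^5 + 2*n^4 + 8*n^3 + 12*n^2 + 4*n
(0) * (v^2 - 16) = 0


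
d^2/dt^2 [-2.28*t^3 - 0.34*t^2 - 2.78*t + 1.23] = -13.68*t - 0.68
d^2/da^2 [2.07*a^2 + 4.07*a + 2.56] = 4.14000000000000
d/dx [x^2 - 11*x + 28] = 2*x - 11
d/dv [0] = 0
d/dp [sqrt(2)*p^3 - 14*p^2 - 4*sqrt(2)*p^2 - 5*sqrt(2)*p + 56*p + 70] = 3*sqrt(2)*p^2 - 28*p - 8*sqrt(2)*p - 5*sqrt(2) + 56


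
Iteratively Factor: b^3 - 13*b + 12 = (b - 3)*(b^2 + 3*b - 4) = (b - 3)*(b - 1)*(b + 4)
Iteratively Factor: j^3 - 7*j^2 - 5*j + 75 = (j - 5)*(j^2 - 2*j - 15) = (j - 5)*(j + 3)*(j - 5)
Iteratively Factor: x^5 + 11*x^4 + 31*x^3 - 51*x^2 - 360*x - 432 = (x + 3)*(x^4 + 8*x^3 + 7*x^2 - 72*x - 144) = (x - 3)*(x + 3)*(x^3 + 11*x^2 + 40*x + 48) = (x - 3)*(x + 3)*(x + 4)*(x^2 + 7*x + 12) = (x - 3)*(x + 3)^2*(x + 4)*(x + 4)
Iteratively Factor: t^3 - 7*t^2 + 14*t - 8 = (t - 2)*(t^2 - 5*t + 4) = (t - 2)*(t - 1)*(t - 4)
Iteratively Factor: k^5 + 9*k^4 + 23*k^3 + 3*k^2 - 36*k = (k + 3)*(k^4 + 6*k^3 + 5*k^2 - 12*k) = (k - 1)*(k + 3)*(k^3 + 7*k^2 + 12*k) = (k - 1)*(k + 3)*(k + 4)*(k^2 + 3*k) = (k - 1)*(k + 3)^2*(k + 4)*(k)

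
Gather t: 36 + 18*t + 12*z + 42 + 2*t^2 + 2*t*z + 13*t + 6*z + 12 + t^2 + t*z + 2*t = 3*t^2 + t*(3*z + 33) + 18*z + 90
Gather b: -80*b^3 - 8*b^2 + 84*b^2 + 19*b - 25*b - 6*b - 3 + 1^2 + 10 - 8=-80*b^3 + 76*b^2 - 12*b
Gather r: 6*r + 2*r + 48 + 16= 8*r + 64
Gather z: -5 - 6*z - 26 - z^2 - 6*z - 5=-z^2 - 12*z - 36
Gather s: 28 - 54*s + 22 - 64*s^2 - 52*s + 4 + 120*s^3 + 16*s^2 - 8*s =120*s^3 - 48*s^2 - 114*s + 54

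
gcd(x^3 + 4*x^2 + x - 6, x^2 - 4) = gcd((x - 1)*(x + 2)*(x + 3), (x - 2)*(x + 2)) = x + 2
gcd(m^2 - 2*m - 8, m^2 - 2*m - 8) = m^2 - 2*m - 8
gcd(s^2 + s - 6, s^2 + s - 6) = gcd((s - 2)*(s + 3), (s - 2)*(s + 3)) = s^2 + s - 6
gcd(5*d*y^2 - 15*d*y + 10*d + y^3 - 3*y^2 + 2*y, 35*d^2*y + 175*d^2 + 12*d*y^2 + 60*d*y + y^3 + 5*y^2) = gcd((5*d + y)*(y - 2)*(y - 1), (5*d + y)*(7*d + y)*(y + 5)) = 5*d + y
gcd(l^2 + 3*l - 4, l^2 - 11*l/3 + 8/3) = l - 1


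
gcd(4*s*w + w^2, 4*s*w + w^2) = 4*s*w + w^2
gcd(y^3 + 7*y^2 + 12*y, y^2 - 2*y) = y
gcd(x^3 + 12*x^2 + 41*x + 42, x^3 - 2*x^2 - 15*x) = x + 3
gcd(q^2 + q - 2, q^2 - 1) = q - 1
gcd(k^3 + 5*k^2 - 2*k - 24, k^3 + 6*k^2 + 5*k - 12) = k^2 + 7*k + 12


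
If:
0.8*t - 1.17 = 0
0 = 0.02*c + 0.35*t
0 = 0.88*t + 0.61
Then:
No Solution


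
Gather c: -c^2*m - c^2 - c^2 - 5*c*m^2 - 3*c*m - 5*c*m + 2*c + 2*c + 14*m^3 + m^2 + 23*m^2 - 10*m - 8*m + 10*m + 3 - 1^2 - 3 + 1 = c^2*(-m - 2) + c*(-5*m^2 - 8*m + 4) + 14*m^3 + 24*m^2 - 8*m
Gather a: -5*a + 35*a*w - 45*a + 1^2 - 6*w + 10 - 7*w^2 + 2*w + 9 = a*(35*w - 50) - 7*w^2 - 4*w + 20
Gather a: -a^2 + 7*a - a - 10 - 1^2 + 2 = -a^2 + 6*a - 9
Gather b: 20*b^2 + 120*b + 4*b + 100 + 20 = 20*b^2 + 124*b + 120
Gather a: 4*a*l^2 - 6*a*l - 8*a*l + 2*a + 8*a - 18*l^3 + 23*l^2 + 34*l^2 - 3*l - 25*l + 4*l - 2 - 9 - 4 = a*(4*l^2 - 14*l + 10) - 18*l^3 + 57*l^2 - 24*l - 15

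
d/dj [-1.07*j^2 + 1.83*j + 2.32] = 1.83 - 2.14*j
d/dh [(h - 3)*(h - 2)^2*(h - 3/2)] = 4*h^3 - 51*h^2/2 + 53*h - 36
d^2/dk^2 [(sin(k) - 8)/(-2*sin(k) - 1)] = 17*(sin(k) + cos(2*k) + 3)/(2*sin(k) + 1)^3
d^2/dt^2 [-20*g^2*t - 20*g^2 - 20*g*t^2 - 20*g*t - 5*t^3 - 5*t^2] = -40*g - 30*t - 10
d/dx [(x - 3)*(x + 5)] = 2*x + 2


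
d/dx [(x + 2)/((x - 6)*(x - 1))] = (-x^2 - 4*x + 20)/(x^4 - 14*x^3 + 61*x^2 - 84*x + 36)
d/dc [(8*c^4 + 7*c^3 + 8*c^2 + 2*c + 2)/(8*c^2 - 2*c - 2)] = c*(64*c^4 + 4*c^3 - 46*c^2 - 37*c - 32)/(2*(16*c^4 - 8*c^3 - 7*c^2 + 2*c + 1))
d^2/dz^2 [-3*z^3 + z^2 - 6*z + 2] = 2 - 18*z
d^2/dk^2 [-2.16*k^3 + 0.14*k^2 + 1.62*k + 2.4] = 0.28 - 12.96*k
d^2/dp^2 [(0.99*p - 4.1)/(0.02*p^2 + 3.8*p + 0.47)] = ((0.04*p + 3.8)*(0.08*p + 7.6)*(0.99*p - 4.1) - (0.1188*p + 7.36)*(0.02*p^2 + 3.8*p + 0.47))/(0.02*p^2 + 3.8*p + 0.47)^3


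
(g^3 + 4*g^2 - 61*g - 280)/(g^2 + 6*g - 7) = (g^2 - 3*g - 40)/(g - 1)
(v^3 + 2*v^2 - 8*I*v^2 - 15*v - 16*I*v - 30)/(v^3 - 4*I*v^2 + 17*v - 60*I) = (v + 2)/(v + 4*I)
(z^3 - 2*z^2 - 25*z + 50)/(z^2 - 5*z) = z + 3 - 10/z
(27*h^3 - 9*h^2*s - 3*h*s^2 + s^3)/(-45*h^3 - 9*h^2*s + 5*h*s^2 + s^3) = (-3*h + s)/(5*h + s)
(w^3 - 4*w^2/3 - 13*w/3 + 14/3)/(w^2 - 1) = (3*w^2 - w - 14)/(3*(w + 1))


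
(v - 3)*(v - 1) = v^2 - 4*v + 3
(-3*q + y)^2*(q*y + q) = 9*q^3*y + 9*q^3 - 6*q^2*y^2 - 6*q^2*y + q*y^3 + q*y^2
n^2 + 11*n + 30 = (n + 5)*(n + 6)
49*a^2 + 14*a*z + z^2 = (7*a + z)^2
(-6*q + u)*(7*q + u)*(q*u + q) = -42*q^3*u - 42*q^3 + q^2*u^2 + q^2*u + q*u^3 + q*u^2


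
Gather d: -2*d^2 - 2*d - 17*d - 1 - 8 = -2*d^2 - 19*d - 9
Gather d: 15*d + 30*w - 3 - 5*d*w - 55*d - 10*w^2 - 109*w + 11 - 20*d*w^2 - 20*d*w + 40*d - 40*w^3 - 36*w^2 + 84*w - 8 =d*(-20*w^2 - 25*w) - 40*w^3 - 46*w^2 + 5*w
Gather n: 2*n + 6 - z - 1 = 2*n - z + 5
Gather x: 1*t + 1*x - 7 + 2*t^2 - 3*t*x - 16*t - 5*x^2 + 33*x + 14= 2*t^2 - 15*t - 5*x^2 + x*(34 - 3*t) + 7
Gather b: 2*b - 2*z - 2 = 2*b - 2*z - 2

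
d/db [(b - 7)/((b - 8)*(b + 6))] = (-b^2 + 14*b - 62)/(b^4 - 4*b^3 - 92*b^2 + 192*b + 2304)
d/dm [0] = 0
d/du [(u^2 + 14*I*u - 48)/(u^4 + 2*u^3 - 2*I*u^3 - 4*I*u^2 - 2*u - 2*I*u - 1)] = (-2*u^3 - 42*I*u^2 + u*(178 - 16*I) + 110 - 96*I)/(u^6 + u^5*(3 - 3*I) - 9*I*u^4 + u^3*(-8 - 8*I) - 9*u^2 + u*(-3 + 3*I) + I)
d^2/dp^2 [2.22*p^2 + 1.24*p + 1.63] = 4.44000000000000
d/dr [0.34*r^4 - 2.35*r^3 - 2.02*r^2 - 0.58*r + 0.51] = 1.36*r^3 - 7.05*r^2 - 4.04*r - 0.58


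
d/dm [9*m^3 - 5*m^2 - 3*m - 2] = 27*m^2 - 10*m - 3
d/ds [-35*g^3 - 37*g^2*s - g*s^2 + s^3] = -37*g^2 - 2*g*s + 3*s^2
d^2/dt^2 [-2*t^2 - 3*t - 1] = -4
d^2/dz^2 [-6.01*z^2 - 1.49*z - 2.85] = -12.0200000000000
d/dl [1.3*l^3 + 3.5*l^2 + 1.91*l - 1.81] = 3.9*l^2 + 7.0*l + 1.91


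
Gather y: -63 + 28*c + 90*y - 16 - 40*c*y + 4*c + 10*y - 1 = 32*c + y*(100 - 40*c) - 80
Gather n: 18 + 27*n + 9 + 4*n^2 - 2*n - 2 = 4*n^2 + 25*n + 25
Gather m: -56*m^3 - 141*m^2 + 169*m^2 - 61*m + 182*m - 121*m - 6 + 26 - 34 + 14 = -56*m^3 + 28*m^2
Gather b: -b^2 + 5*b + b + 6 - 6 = -b^2 + 6*b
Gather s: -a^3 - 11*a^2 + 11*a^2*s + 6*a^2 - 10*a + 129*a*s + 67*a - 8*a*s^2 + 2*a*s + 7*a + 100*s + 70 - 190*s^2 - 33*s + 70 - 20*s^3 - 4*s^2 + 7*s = -a^3 - 5*a^2 + 64*a - 20*s^3 + s^2*(-8*a - 194) + s*(11*a^2 + 131*a + 74) + 140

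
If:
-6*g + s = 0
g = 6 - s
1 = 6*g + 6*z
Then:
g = 6/7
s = 36/7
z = -29/42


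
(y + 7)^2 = y^2 + 14*y + 49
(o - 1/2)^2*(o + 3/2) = o^3 + o^2/2 - 5*o/4 + 3/8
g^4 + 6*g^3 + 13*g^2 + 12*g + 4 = (g + 1)^2*(g + 2)^2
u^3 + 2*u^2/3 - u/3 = u*(u - 1/3)*(u + 1)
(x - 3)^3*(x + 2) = x^4 - 7*x^3 + 9*x^2 + 27*x - 54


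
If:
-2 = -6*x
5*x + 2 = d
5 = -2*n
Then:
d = 11/3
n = -5/2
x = 1/3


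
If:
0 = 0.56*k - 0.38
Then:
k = 0.68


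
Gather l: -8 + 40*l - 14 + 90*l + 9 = 130*l - 13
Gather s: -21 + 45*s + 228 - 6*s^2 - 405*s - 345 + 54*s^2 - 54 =48*s^2 - 360*s - 192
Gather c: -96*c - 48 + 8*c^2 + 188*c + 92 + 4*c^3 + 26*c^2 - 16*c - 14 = 4*c^3 + 34*c^2 + 76*c + 30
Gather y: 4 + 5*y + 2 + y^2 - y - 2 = y^2 + 4*y + 4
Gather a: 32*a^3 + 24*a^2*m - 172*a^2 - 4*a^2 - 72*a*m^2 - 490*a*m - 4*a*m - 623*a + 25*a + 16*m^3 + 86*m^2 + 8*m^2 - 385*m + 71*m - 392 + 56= 32*a^3 + a^2*(24*m - 176) + a*(-72*m^2 - 494*m - 598) + 16*m^3 + 94*m^2 - 314*m - 336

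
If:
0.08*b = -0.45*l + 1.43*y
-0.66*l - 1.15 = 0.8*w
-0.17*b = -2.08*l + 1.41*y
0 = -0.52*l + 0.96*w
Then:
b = -6.92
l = -1.05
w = -0.57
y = -0.72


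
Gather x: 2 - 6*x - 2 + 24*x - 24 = 18*x - 24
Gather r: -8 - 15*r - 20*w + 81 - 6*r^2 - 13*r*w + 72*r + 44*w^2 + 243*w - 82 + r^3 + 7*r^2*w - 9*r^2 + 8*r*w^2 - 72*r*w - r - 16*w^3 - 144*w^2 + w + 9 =r^3 + r^2*(7*w - 15) + r*(8*w^2 - 85*w + 56) - 16*w^3 - 100*w^2 + 224*w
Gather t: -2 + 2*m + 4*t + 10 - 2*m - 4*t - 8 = 0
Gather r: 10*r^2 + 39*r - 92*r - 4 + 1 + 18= 10*r^2 - 53*r + 15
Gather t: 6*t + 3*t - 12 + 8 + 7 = 9*t + 3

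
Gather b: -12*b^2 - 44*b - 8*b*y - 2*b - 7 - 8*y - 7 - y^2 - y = -12*b^2 + b*(-8*y - 46) - y^2 - 9*y - 14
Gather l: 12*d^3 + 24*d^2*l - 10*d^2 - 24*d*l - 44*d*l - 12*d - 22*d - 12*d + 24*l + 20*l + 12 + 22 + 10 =12*d^3 - 10*d^2 - 46*d + l*(24*d^2 - 68*d + 44) + 44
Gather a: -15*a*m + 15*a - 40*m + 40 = a*(15 - 15*m) - 40*m + 40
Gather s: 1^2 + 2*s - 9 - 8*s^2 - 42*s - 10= -8*s^2 - 40*s - 18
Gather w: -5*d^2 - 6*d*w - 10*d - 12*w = -5*d^2 - 10*d + w*(-6*d - 12)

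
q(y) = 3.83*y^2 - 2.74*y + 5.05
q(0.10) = 4.81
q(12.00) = 523.69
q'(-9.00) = -71.68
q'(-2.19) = -19.52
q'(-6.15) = -49.85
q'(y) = 7.66*y - 2.74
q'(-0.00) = -2.74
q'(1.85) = 11.43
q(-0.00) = 5.05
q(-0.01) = 5.08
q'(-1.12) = -11.32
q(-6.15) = 166.76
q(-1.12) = 12.92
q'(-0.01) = -2.82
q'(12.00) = 89.18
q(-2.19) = 29.42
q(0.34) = 4.56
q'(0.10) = -1.97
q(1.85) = 13.09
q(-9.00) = 339.94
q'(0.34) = -0.14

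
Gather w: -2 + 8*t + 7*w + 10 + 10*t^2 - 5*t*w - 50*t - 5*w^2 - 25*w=10*t^2 - 42*t - 5*w^2 + w*(-5*t - 18) + 8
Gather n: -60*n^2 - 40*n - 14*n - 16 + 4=-60*n^2 - 54*n - 12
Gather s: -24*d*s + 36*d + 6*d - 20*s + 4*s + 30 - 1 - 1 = 42*d + s*(-24*d - 16) + 28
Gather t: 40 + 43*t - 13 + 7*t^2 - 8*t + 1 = 7*t^2 + 35*t + 28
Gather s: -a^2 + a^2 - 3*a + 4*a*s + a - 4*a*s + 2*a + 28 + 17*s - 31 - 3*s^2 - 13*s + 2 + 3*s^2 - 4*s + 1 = 0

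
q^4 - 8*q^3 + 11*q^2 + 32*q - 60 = (q - 5)*(q - 3)*(q - 2)*(q + 2)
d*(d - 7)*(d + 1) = d^3 - 6*d^2 - 7*d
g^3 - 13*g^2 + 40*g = g*(g - 8)*(g - 5)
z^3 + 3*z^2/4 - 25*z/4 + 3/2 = (z - 2)*(z - 1/4)*(z + 3)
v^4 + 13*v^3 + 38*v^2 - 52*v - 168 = (v - 2)*(v + 2)*(v + 6)*(v + 7)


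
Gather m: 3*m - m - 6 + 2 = 2*m - 4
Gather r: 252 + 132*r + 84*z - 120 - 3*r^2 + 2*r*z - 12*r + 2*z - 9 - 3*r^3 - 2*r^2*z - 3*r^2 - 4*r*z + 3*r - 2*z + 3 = -3*r^3 + r^2*(-2*z - 6) + r*(123 - 2*z) + 84*z + 126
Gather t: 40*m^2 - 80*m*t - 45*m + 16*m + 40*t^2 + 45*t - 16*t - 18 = 40*m^2 - 29*m + 40*t^2 + t*(29 - 80*m) - 18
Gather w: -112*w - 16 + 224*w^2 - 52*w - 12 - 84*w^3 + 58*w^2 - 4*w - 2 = -84*w^3 + 282*w^2 - 168*w - 30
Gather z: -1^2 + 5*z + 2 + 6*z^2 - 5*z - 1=6*z^2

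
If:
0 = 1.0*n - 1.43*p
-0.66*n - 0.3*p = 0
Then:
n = 0.00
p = 0.00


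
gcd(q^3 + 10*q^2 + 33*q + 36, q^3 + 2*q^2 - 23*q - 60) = q^2 + 7*q + 12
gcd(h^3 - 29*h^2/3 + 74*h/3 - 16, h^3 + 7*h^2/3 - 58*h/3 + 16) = h^2 - 11*h/3 + 8/3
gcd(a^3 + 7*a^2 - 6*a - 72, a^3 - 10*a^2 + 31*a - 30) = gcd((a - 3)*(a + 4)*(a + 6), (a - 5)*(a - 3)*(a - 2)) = a - 3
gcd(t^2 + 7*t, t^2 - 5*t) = t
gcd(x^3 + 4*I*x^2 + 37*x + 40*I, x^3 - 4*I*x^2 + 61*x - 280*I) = x^2 + 3*I*x + 40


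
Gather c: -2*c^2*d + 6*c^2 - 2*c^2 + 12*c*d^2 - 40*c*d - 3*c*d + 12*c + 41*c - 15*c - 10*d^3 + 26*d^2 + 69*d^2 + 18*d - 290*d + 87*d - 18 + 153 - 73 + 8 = c^2*(4 - 2*d) + c*(12*d^2 - 43*d + 38) - 10*d^3 + 95*d^2 - 185*d + 70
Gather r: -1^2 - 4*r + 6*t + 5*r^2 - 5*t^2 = 5*r^2 - 4*r - 5*t^2 + 6*t - 1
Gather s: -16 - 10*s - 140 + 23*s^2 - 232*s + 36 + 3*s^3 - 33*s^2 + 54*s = 3*s^3 - 10*s^2 - 188*s - 120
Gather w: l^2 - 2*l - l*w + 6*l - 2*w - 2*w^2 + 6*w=l^2 + 4*l - 2*w^2 + w*(4 - l)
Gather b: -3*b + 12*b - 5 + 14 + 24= 9*b + 33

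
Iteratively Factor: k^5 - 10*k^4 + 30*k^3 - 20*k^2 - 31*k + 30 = (k - 3)*(k^4 - 7*k^3 + 9*k^2 + 7*k - 10) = (k - 5)*(k - 3)*(k^3 - 2*k^2 - k + 2) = (k - 5)*(k - 3)*(k + 1)*(k^2 - 3*k + 2) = (k - 5)*(k - 3)*(k - 1)*(k + 1)*(k - 2)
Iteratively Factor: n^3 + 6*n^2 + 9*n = (n + 3)*(n^2 + 3*n) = (n + 3)^2*(n)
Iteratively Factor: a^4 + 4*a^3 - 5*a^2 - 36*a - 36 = (a + 3)*(a^3 + a^2 - 8*a - 12) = (a + 2)*(a + 3)*(a^2 - a - 6) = (a + 2)^2*(a + 3)*(a - 3)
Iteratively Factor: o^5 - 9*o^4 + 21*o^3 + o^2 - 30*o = (o - 3)*(o^4 - 6*o^3 + 3*o^2 + 10*o) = (o - 3)*(o + 1)*(o^3 - 7*o^2 + 10*o) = (o - 3)*(o - 2)*(o + 1)*(o^2 - 5*o) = (o - 5)*(o - 3)*(o - 2)*(o + 1)*(o)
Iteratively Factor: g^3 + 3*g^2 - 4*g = (g - 1)*(g^2 + 4*g) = g*(g - 1)*(g + 4)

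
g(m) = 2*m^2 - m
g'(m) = 4*m - 1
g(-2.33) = 13.19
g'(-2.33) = -10.32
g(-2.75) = 17.88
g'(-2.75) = -12.00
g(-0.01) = 0.01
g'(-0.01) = -1.04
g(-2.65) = 16.70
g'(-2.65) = -11.60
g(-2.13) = 11.20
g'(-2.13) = -9.52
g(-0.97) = 2.85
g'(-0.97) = -4.88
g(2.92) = 14.13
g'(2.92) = 10.68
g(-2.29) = 12.78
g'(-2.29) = -10.16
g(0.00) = 0.00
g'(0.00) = -1.00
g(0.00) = 0.00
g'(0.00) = -1.00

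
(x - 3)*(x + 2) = x^2 - x - 6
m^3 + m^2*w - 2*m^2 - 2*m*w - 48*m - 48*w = (m - 8)*(m + 6)*(m + w)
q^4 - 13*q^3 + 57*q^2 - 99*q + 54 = (q - 6)*(q - 3)^2*(q - 1)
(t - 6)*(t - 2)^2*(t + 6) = t^4 - 4*t^3 - 32*t^2 + 144*t - 144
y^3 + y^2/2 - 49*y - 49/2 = (y - 7)*(y + 1/2)*(y + 7)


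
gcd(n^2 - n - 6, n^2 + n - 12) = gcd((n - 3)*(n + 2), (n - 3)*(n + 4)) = n - 3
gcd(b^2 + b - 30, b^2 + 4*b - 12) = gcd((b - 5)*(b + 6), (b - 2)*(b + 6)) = b + 6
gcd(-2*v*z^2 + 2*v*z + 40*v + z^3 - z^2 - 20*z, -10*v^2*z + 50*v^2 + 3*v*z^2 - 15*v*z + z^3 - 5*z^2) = -2*v*z + 10*v + z^2 - 5*z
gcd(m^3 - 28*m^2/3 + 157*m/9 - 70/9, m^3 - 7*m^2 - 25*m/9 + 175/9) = m^2 - 26*m/3 + 35/3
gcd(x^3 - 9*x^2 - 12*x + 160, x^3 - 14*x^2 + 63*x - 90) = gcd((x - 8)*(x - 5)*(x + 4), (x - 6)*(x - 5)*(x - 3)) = x - 5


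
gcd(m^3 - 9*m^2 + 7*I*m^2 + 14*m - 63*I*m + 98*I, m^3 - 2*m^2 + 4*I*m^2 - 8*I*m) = m - 2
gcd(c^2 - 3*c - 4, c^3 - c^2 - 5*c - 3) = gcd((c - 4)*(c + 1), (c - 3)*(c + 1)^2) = c + 1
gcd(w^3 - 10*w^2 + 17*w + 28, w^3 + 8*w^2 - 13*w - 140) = w - 4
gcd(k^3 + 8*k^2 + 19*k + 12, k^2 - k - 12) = k + 3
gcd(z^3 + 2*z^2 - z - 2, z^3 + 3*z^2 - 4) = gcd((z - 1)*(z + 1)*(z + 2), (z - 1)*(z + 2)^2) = z^2 + z - 2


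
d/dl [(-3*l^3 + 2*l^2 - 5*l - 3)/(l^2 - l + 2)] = (-3*l^4 + 6*l^3 - 15*l^2 + 14*l - 13)/(l^4 - 2*l^3 + 5*l^2 - 4*l + 4)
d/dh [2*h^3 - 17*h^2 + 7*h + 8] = 6*h^2 - 34*h + 7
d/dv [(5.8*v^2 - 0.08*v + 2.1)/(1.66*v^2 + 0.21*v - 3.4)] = (1.3508*v^2 - 46.412*v - 0.169)/(2.7556*v^4 + 0.6972*v^3 - 11.2439*v^2 - 1.428*v + 11.56)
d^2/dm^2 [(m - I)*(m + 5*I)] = 2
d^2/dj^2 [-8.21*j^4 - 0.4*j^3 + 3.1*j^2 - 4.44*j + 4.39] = -98.52*j^2 - 2.4*j + 6.2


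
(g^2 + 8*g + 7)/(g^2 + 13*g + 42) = (g + 1)/(g + 6)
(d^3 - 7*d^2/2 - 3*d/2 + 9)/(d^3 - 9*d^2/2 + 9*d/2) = (2*d^2 - d - 6)/(d*(2*d - 3))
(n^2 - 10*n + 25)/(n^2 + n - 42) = (n^2 - 10*n + 25)/(n^2 + n - 42)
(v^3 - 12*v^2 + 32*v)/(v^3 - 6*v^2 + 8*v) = (v - 8)/(v - 2)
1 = 1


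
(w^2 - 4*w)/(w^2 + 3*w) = (w - 4)/(w + 3)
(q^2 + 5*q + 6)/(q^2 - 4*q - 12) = (q + 3)/(q - 6)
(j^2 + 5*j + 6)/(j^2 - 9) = (j + 2)/(j - 3)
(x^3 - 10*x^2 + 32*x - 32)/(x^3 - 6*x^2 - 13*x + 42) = (x^2 - 8*x + 16)/(x^2 - 4*x - 21)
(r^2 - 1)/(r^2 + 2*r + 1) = (r - 1)/(r + 1)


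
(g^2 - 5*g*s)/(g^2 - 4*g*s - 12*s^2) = g*(-g + 5*s)/(-g^2 + 4*g*s + 12*s^2)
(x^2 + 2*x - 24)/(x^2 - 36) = (x - 4)/(x - 6)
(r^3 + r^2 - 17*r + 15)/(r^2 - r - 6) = (r^2 + 4*r - 5)/(r + 2)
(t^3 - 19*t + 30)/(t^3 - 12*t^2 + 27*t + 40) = (t^3 - 19*t + 30)/(t^3 - 12*t^2 + 27*t + 40)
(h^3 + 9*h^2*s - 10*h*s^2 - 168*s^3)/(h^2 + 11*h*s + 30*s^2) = (h^2 + 3*h*s - 28*s^2)/(h + 5*s)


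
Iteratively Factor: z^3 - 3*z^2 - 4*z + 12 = (z - 2)*(z^2 - z - 6) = (z - 2)*(z + 2)*(z - 3)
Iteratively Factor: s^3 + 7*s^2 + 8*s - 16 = (s + 4)*(s^2 + 3*s - 4) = (s + 4)^2*(s - 1)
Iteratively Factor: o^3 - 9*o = (o)*(o^2 - 9) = o*(o - 3)*(o + 3)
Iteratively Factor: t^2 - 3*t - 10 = (t + 2)*(t - 5)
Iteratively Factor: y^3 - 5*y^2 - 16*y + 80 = (y - 4)*(y^2 - y - 20) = (y - 5)*(y - 4)*(y + 4)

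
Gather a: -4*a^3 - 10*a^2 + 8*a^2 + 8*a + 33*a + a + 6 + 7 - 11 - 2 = -4*a^3 - 2*a^2 + 42*a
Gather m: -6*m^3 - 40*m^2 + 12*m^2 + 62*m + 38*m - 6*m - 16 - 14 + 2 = -6*m^3 - 28*m^2 + 94*m - 28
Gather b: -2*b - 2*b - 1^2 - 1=-4*b - 2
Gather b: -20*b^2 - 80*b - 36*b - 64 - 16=-20*b^2 - 116*b - 80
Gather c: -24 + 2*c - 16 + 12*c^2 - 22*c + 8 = 12*c^2 - 20*c - 32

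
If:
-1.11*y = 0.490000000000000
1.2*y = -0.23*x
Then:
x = 2.30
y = -0.44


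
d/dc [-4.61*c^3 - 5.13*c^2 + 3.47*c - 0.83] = -13.83*c^2 - 10.26*c + 3.47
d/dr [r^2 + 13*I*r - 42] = 2*r + 13*I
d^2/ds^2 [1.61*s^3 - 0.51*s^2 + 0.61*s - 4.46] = 9.66*s - 1.02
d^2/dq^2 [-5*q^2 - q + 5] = -10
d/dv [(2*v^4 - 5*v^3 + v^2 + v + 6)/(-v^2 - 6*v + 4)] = (-4*v^5 - 31*v^4 + 92*v^3 - 65*v^2 + 20*v + 40)/(v^4 + 12*v^3 + 28*v^2 - 48*v + 16)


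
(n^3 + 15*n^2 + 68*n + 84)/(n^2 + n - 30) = (n^2 + 9*n + 14)/(n - 5)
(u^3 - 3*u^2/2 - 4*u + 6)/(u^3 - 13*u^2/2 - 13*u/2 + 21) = (u - 2)/(u - 7)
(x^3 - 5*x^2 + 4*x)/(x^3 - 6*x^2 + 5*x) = (x - 4)/(x - 5)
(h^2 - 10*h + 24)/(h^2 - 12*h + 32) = (h - 6)/(h - 8)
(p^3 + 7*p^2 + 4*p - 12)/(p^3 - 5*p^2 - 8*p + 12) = (p + 6)/(p - 6)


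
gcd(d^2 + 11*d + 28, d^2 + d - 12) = d + 4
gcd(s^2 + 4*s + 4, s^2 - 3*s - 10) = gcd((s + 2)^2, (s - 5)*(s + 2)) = s + 2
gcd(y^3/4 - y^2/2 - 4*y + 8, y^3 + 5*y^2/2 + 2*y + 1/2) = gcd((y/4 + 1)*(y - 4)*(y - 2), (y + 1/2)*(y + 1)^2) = 1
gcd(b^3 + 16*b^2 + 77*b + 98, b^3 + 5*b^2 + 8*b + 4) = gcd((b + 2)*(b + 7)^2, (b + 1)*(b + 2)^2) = b + 2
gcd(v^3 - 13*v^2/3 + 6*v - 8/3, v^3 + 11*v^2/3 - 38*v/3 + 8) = v^2 - 7*v/3 + 4/3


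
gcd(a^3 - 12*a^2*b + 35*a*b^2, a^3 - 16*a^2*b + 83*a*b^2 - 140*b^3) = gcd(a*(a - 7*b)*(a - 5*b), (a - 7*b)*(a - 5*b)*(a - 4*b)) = a^2 - 12*a*b + 35*b^2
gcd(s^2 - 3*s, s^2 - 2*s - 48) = 1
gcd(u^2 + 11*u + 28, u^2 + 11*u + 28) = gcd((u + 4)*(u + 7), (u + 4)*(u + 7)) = u^2 + 11*u + 28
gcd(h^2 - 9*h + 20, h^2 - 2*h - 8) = h - 4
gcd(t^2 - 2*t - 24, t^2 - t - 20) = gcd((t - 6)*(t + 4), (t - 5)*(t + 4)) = t + 4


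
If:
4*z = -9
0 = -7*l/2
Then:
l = 0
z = -9/4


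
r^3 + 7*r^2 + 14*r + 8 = (r + 1)*(r + 2)*(r + 4)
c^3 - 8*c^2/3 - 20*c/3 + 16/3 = (c - 4)*(c - 2/3)*(c + 2)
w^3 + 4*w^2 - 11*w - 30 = (w - 3)*(w + 2)*(w + 5)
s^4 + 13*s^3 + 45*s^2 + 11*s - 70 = (s - 1)*(s + 2)*(s + 5)*(s + 7)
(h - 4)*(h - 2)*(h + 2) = h^3 - 4*h^2 - 4*h + 16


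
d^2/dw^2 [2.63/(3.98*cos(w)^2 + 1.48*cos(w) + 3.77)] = (-166.641008*(1 - cos(w)^2)^2 - 46.475256*cos(w)^3 + 68.767136*cos(w)^2 + 107.62486*cos(w) + 99.238316)/(3.98*cos(w)^2 + 1.48*cos(w) + 3.77)^3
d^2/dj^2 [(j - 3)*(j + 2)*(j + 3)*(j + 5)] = 12*j^2 + 42*j + 2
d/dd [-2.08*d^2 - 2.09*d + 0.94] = -4.16*d - 2.09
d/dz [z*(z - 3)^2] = 3*(z - 3)*(z - 1)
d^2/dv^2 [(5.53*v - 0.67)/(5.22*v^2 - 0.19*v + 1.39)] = ((9.0962 - 173.1996*v)*(5.22*v^2 - 0.19*v + 1.39) + (5.53*v - 0.67)*(10.44*v - 0.19)*(20.88*v - 0.38))/(5.22*v^2 - 0.19*v + 1.39)^3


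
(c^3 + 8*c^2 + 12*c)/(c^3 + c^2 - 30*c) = (c + 2)/(c - 5)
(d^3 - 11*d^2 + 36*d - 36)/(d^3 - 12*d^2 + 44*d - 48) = (d - 3)/(d - 4)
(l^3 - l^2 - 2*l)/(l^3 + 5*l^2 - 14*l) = (l + 1)/(l + 7)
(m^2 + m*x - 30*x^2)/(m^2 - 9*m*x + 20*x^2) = (-m - 6*x)/(-m + 4*x)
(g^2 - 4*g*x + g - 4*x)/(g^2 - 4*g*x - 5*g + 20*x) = (g + 1)/(g - 5)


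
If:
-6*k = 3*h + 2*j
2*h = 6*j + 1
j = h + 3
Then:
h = -19/4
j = -7/4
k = 71/24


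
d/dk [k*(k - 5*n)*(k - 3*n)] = 3*k^2 - 16*k*n + 15*n^2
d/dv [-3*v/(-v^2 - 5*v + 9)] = 3*(-v^2 - 9)/(v^4 + 10*v^3 + 7*v^2 - 90*v + 81)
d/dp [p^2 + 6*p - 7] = 2*p + 6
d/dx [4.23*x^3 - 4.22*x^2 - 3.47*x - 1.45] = 12.69*x^2 - 8.44*x - 3.47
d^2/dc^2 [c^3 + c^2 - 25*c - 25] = 6*c + 2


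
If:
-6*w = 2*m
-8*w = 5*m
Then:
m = 0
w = 0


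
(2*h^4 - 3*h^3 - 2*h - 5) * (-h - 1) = -2*h^5 + h^4 + 3*h^3 + 2*h^2 + 7*h + 5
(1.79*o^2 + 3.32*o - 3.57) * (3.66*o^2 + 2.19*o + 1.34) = 6.5514*o^4 + 16.0713*o^3 - 3.3968*o^2 - 3.3695*o - 4.7838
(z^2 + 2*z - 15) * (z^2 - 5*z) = z^4 - 3*z^3 - 25*z^2 + 75*z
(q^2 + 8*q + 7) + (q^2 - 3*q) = 2*q^2 + 5*q + 7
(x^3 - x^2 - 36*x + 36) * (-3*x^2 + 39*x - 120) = -3*x^5 + 42*x^4 - 51*x^3 - 1392*x^2 + 5724*x - 4320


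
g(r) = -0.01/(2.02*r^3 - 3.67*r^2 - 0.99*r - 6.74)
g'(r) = -0.01*(-6.06*r^2 + 7.34*r + 0.99)/(2.02*r^3 - 3.67*r^2 - 0.99*r - 6.74)^2 = (0.0606*r^2 - 0.0734*r - 0.0099)/(-2.02*r^3 + 3.67*r^2 + 0.99*r + 6.74)^2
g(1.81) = 0.00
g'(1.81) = 0.00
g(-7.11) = 0.00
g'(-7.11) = 0.00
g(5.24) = -0.00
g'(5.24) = 0.00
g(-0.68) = 0.00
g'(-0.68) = 0.00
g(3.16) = -0.00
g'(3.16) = 0.00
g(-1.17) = 0.00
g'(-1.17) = 0.00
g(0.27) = 0.00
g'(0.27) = -0.00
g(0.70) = 0.00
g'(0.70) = -0.00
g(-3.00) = 0.00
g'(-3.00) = 0.00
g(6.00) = -0.00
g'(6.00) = 0.00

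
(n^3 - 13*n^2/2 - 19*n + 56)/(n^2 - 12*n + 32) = (n^2 + 3*n/2 - 7)/(n - 4)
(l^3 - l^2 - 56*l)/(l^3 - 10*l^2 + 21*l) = (l^2 - l - 56)/(l^2 - 10*l + 21)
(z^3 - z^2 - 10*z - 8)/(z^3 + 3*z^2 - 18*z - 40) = (z + 1)/(z + 5)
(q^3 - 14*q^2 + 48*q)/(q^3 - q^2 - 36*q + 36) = q*(q - 8)/(q^2 + 5*q - 6)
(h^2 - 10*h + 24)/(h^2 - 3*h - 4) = (h - 6)/(h + 1)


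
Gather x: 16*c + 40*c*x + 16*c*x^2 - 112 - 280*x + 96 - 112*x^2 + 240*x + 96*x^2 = 16*c + x^2*(16*c - 16) + x*(40*c - 40) - 16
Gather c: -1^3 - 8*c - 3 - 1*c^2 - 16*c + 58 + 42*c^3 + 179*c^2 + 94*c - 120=42*c^3 + 178*c^2 + 70*c - 66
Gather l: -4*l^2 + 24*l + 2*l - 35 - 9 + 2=-4*l^2 + 26*l - 42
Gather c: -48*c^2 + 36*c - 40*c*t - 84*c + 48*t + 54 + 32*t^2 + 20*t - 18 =-48*c^2 + c*(-40*t - 48) + 32*t^2 + 68*t + 36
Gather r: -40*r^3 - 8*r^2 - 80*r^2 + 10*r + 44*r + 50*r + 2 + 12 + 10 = -40*r^3 - 88*r^2 + 104*r + 24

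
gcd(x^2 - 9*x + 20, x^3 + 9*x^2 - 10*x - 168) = x - 4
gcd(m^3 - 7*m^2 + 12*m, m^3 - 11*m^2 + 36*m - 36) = m - 3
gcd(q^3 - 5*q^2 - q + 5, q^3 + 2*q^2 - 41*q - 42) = q + 1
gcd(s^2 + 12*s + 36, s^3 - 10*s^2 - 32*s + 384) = s + 6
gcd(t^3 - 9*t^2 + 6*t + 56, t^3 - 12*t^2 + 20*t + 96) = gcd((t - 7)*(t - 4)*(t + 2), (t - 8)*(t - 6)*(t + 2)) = t + 2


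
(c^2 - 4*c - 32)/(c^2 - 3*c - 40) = (c + 4)/(c + 5)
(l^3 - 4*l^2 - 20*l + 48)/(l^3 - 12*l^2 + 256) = (l^2 - 8*l + 12)/(l^2 - 16*l + 64)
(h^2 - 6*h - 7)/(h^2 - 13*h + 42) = (h + 1)/(h - 6)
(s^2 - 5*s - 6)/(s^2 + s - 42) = (s + 1)/(s + 7)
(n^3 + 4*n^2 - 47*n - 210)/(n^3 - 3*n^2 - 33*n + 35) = (n + 6)/(n - 1)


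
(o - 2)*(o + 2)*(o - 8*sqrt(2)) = o^3 - 8*sqrt(2)*o^2 - 4*o + 32*sqrt(2)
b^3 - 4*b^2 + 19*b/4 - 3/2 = (b - 2)*(b - 3/2)*(b - 1/2)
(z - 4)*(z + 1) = z^2 - 3*z - 4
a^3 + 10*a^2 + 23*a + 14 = (a + 1)*(a + 2)*(a + 7)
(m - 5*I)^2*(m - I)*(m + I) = m^4 - 10*I*m^3 - 24*m^2 - 10*I*m - 25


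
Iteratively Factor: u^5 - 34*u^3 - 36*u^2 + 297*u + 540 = (u + 3)*(u^4 - 3*u^3 - 25*u^2 + 39*u + 180) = (u + 3)^2*(u^3 - 6*u^2 - 7*u + 60) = (u - 5)*(u + 3)^2*(u^2 - u - 12) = (u - 5)*(u + 3)^3*(u - 4)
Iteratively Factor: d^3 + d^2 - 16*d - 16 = (d + 4)*(d^2 - 3*d - 4) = (d + 1)*(d + 4)*(d - 4)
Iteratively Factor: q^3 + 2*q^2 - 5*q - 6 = (q + 3)*(q^2 - q - 2) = (q - 2)*(q + 3)*(q + 1)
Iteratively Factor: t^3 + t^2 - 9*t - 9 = (t + 3)*(t^2 - 2*t - 3) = (t + 1)*(t + 3)*(t - 3)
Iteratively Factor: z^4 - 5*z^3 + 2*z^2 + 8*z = (z)*(z^3 - 5*z^2 + 2*z + 8) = z*(z - 4)*(z^2 - z - 2) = z*(z - 4)*(z + 1)*(z - 2)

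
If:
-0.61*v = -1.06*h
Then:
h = 0.575471698113208*v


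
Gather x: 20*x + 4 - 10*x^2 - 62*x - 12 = -10*x^2 - 42*x - 8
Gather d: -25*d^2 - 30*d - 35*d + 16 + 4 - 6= -25*d^2 - 65*d + 14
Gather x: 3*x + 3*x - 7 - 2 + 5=6*x - 4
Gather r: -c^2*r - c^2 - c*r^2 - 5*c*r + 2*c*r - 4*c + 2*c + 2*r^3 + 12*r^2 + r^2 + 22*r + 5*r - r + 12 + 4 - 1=-c^2 - 2*c + 2*r^3 + r^2*(13 - c) + r*(-c^2 - 3*c + 26) + 15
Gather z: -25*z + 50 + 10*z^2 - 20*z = 10*z^2 - 45*z + 50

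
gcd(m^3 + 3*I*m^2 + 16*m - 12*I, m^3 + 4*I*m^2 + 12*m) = m^2 + 4*I*m + 12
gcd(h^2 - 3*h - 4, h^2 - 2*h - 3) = h + 1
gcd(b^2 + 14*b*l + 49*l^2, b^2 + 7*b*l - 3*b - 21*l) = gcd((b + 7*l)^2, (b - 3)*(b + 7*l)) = b + 7*l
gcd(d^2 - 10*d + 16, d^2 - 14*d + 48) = d - 8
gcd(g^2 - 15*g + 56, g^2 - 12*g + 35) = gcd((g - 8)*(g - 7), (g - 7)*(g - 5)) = g - 7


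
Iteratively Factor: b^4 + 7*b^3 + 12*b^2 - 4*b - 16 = (b + 2)*(b^3 + 5*b^2 + 2*b - 8) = (b - 1)*(b + 2)*(b^2 + 6*b + 8) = (b - 1)*(b + 2)*(b + 4)*(b + 2)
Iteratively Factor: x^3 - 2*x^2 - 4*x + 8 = (x + 2)*(x^2 - 4*x + 4) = (x - 2)*(x + 2)*(x - 2)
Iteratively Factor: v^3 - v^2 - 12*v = (v - 4)*(v^2 + 3*v) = v*(v - 4)*(v + 3)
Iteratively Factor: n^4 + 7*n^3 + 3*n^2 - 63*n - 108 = (n - 3)*(n^3 + 10*n^2 + 33*n + 36) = (n - 3)*(n + 3)*(n^2 + 7*n + 12) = (n - 3)*(n + 3)*(n + 4)*(n + 3)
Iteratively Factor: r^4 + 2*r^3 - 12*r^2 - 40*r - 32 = (r + 2)*(r^3 - 12*r - 16) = (r + 2)^2*(r^2 - 2*r - 8) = (r - 4)*(r + 2)^2*(r + 2)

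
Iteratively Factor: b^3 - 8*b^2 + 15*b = (b)*(b^2 - 8*b + 15) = b*(b - 3)*(b - 5)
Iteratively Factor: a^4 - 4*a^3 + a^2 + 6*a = (a - 3)*(a^3 - a^2 - 2*a) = a*(a - 3)*(a^2 - a - 2) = a*(a - 3)*(a - 2)*(a + 1)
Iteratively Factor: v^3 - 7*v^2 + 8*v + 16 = (v + 1)*(v^2 - 8*v + 16) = (v - 4)*(v + 1)*(v - 4)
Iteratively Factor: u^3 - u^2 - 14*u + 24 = (u + 4)*(u^2 - 5*u + 6) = (u - 3)*(u + 4)*(u - 2)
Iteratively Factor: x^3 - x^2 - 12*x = (x)*(x^2 - x - 12) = x*(x - 4)*(x + 3)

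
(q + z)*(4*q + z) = 4*q^2 + 5*q*z + z^2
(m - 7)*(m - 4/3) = m^2 - 25*m/3 + 28/3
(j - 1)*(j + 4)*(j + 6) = j^3 + 9*j^2 + 14*j - 24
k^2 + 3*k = k*(k + 3)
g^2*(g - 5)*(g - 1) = g^4 - 6*g^3 + 5*g^2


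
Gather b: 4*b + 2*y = 4*b + 2*y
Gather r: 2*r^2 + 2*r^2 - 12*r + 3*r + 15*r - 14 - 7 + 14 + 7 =4*r^2 + 6*r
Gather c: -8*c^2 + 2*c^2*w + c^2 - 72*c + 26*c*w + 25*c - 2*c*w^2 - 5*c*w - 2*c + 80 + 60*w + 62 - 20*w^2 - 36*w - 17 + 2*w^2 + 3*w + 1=c^2*(2*w - 7) + c*(-2*w^2 + 21*w - 49) - 18*w^2 + 27*w + 126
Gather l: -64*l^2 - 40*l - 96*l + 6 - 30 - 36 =-64*l^2 - 136*l - 60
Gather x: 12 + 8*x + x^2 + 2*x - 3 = x^2 + 10*x + 9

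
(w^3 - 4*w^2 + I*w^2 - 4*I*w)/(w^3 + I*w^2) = (w - 4)/w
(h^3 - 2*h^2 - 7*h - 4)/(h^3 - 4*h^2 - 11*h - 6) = (h - 4)/(h - 6)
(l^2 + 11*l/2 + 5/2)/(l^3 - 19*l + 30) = (l + 1/2)/(l^2 - 5*l + 6)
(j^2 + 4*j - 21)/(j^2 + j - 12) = (j + 7)/(j + 4)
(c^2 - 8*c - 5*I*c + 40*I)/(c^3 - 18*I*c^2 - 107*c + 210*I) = (c - 8)/(c^2 - 13*I*c - 42)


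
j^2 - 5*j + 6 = (j - 3)*(j - 2)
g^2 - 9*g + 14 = (g - 7)*(g - 2)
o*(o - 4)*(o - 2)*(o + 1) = o^4 - 5*o^3 + 2*o^2 + 8*o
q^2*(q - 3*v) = q^3 - 3*q^2*v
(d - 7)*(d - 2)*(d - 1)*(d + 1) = d^4 - 9*d^3 + 13*d^2 + 9*d - 14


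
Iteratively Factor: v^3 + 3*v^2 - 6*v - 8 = (v + 1)*(v^2 + 2*v - 8) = (v + 1)*(v + 4)*(v - 2)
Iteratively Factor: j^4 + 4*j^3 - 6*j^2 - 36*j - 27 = (j + 3)*(j^3 + j^2 - 9*j - 9) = (j + 1)*(j + 3)*(j^2 - 9) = (j + 1)*(j + 3)^2*(j - 3)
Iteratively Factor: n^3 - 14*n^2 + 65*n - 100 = (n - 5)*(n^2 - 9*n + 20) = (n - 5)^2*(n - 4)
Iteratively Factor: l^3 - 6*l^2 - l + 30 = (l - 3)*(l^2 - 3*l - 10) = (l - 5)*(l - 3)*(l + 2)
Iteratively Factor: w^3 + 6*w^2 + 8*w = (w + 4)*(w^2 + 2*w) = w*(w + 4)*(w + 2)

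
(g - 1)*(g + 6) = g^2 + 5*g - 6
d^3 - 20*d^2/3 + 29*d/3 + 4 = (d - 4)*(d - 3)*(d + 1/3)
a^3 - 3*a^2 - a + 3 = (a - 3)*(a - 1)*(a + 1)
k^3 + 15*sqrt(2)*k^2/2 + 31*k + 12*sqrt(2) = (k + sqrt(2)/2)*(k + 3*sqrt(2))*(k + 4*sqrt(2))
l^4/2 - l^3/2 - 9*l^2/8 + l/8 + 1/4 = (l/2 + 1/2)*(l - 2)*(l - 1/2)*(l + 1/2)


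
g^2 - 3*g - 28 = (g - 7)*(g + 4)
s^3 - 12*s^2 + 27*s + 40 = (s - 8)*(s - 5)*(s + 1)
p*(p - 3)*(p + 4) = p^3 + p^2 - 12*p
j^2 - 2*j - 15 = (j - 5)*(j + 3)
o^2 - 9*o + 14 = (o - 7)*(o - 2)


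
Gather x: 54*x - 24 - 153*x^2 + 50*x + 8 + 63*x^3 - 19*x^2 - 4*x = 63*x^3 - 172*x^2 + 100*x - 16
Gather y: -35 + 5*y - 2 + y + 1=6*y - 36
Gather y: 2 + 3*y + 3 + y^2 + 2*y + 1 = y^2 + 5*y + 6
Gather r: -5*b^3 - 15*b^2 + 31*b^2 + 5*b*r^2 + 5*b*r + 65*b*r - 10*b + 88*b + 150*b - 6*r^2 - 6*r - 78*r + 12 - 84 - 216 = -5*b^3 + 16*b^2 + 228*b + r^2*(5*b - 6) + r*(70*b - 84) - 288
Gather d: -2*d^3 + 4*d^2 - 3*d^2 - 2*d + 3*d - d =-2*d^3 + d^2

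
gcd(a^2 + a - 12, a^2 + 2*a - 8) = a + 4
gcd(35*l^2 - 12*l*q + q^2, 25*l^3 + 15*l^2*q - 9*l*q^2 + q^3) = -5*l + q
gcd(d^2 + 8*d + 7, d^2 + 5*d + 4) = d + 1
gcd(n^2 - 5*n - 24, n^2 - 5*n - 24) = n^2 - 5*n - 24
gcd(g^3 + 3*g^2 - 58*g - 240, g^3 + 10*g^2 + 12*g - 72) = g + 6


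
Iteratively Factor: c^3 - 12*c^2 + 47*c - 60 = (c - 5)*(c^2 - 7*c + 12) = (c - 5)*(c - 3)*(c - 4)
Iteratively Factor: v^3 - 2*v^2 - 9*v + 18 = (v + 3)*(v^2 - 5*v + 6) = (v - 3)*(v + 3)*(v - 2)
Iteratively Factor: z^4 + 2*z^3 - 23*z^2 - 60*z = (z)*(z^3 + 2*z^2 - 23*z - 60) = z*(z - 5)*(z^2 + 7*z + 12) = z*(z - 5)*(z + 3)*(z + 4)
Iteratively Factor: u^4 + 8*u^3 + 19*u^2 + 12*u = (u)*(u^3 + 8*u^2 + 19*u + 12) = u*(u + 4)*(u^2 + 4*u + 3) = u*(u + 3)*(u + 4)*(u + 1)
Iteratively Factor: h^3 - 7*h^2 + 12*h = (h)*(h^2 - 7*h + 12) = h*(h - 4)*(h - 3)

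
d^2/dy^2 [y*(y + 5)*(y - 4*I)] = 6*y + 10 - 8*I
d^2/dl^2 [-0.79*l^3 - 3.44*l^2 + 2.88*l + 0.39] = -4.74*l - 6.88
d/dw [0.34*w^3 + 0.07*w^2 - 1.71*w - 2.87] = 1.02*w^2 + 0.14*w - 1.71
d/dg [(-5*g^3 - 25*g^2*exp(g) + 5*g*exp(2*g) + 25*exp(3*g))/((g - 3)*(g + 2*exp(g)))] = 5*((g - 3)*(g + 2*exp(g))*(-5*g^2*exp(g) - 3*g^2 + 2*g*exp(2*g) - 10*g*exp(g) + 15*exp(3*g) + exp(2*g)) + (g - 3)*(2*exp(g) + 1)*(g^3 + 5*g^2*exp(g) - g*exp(2*g) - 5*exp(3*g)) + (g + 2*exp(g))*(g^3 + 5*g^2*exp(g) - g*exp(2*g) - 5*exp(3*g)))/((g - 3)^2*(g + 2*exp(g))^2)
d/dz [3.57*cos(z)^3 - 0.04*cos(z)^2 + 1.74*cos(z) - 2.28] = (-10.71*cos(z)^2 + 0.08*cos(z) - 1.74)*sin(z)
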